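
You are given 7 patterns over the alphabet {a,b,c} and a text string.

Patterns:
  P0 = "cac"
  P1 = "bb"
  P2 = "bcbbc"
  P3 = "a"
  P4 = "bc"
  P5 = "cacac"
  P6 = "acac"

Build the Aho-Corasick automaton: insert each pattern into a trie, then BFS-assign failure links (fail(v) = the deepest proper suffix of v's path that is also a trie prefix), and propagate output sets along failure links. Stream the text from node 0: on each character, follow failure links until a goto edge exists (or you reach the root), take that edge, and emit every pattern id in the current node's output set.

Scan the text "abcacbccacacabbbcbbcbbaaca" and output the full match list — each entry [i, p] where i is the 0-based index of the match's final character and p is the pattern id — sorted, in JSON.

Build:
Trie nodes:
  n0 'ε': a→10 b→4 c→1
  n1 'c': a→2
  n2 'ca': c→3
  n3 'cac': a→11  ←P0
  n4 'b': b→5 c→6
  n5 'bb': ·  ←P1
  n6 'bc': b→7  ←P4
  n7 'bcb': b→8
  n8 'bcbb': c→9
  n9 'bcbbc': ·  ←P2
  n10 'a': c→13  ←P3
  n11 'caca': c→12
  n12 'cacac': ·  ←P5
  n13 'ac': a→14
  n14 'aca': c→15
  n15 'acac': ·  ←P6

BFS fail/out derivation:
  fail(1) 'c': from fail(0)=0 chase 'c': 0 ⇒ 0;  out=∅∪out(0)=∅
  fail(4) 'b': from fail(0)=0 chase 'b': 0 ⇒ 0;  out=∅∪out(0)=∅
  fail(10) 'a': from fail(0)=0 chase 'a': 0 ⇒ 0;  out={3}∪out(0)={3}
  fail(2) 'ca': from fail(1)=0 chase 'a': 0 ⇒ 10;  out=∅∪out(10)={3}
  fail(5) 'bb': from fail(4)=0 chase 'b': 0 ⇒ 4;  out={1}∪out(4)={1}
  fail(6) 'bc': from fail(4)=0 chase 'c': 0 ⇒ 1;  out={4}∪out(1)={4}
  fail(13) 'ac': from fail(10)=0 chase 'c': 0 ⇒ 1;  out=∅∪out(1)=∅
  fail(3) 'cac': from fail(2)=10 chase 'c': 10 ⇒ 13;  out={0}∪out(13)={0}
  fail(7) 'bcb': from fail(6)=1 chase 'b': 1→0 ⇒ 4;  out=∅∪out(4)=∅
  fail(14) 'aca': from fail(13)=1 chase 'a': 1 ⇒ 2;  out=∅∪out(2)={3}
  fail(8) 'bcbb': from fail(7)=4 chase 'b': 4 ⇒ 5;  out=∅∪out(5)={1}
  fail(11) 'caca': from fail(3)=13 chase 'a': 13 ⇒ 14;  out=∅∪out(14)={3}
  fail(15) 'acac': from fail(14)=2 chase 'c': 2 ⇒ 3;  out={6}∪out(3)={0,6}
  fail(9) 'bcbbc': from fail(8)=5 chase 'c': 5→4 ⇒ 6;  out={2}∪out(6)={2,4}
  fail(12) 'cacac': from fail(11)=14 chase 'c': 14 ⇒ 15;  out={5}∪out(15)={0,5,6}

Scan:
i=0 'a': node 0→10  → match P3@[0:0]
i=1 'b': node 10→4 ·f
i=2 'c': node 4→6  → match P4@[1:2]
i=3 'a': node 6→2 ·f  → match P3@[3:3]
i=4 'c': node 2→3  → match P0@[2:4]
i=5 'b': node 3→4 ·f
i=6 'c': node 4→6  → match P4@[5:6]
i=7 'c': node 6→1 ·f
i=8 'a': node 1→2  → match P3@[8:8]
i=9 'c': node 2→3  → match P0@[7:9]
i=10 'a': node 3→11  → match P3@[10:10]
i=11 'c': node 11→12  → match P0@[9:11],P5@[7:11],P6@[8:11]
i=12 'a': node 12→11 ·f  → match P3@[12:12]
i=13 'b': node 11→4 ·f
i=14 'b': node 4→5  → match P1@[13:14]
i=15 'b': node 5→5 ·f  → match P1@[14:15]
i=16 'c': node 5→6 ·f  → match P4@[15:16]
i=17 'b': node 6→7
i=18 'b': node 7→8  → match P1@[17:18]
i=19 'c': node 8→9  → match P2@[15:19],P4@[18:19]
i=20 'b': node 9→7 ·f
i=21 'b': node 7→8  → match P1@[20:21]
i=22 'a': node 8→10 ·f  → match P3@[22:22]
i=23 'a': node 10→10 ·f  → match P3@[23:23]
i=24 'c': node 10→13
i=25 'a': node 13→14  → match P3@[25:25]

All matches (sorted): [[0,3],[2,4],[3,3],[4,0],[6,4],[8,3],[9,0],[10,3],[11,0],[11,5],[11,6],[12,3],[14,1],[15,1],[16,4],[18,1],[19,2],[19,4],[21,1],[22,3],[23,3],[25,3]]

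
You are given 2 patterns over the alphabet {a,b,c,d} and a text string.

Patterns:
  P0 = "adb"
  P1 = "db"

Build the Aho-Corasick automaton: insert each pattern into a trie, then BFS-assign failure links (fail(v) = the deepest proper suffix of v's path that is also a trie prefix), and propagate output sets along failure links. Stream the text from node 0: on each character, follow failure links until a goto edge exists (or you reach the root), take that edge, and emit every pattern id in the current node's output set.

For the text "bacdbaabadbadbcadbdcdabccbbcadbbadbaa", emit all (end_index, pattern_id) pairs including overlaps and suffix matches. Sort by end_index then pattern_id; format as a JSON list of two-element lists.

Build:
Trie nodes:
  n0 'ε': a→1 d→4
  n1 'a': d→2
  n2 'ad': b→3
  n3 'adb': ·  [P0 ends]
  n4 'd': b→5
  n5 'db': ·  [P1 ends]

Failure links (BFS by depth):
  fail(1) 'a': from fail(0)=0 chase 'a': 0 ⇒ 0;  out=∅∪out(0)=∅
  fail(4) 'd': from fail(0)=0 chase 'd': 0 ⇒ 0;  out=∅∪out(0)=∅
  fail(2) 'ad': from fail(1)=0 chase 'd': 0 ⇒ 4;  out=∅∪out(4)=∅
  fail(5) 'db': from fail(4)=0 chase 'b': 0 ⇒ 0;  out={1}∪out(0)={1}
  fail(3) 'adb': from fail(2)=4 chase 'b': 4 ⇒ 5;  out={0}∪out(5)={0,1}

Run:
[0] read 'b'  n0⇒n0
[1] read 'a'  n0⇒n1
[2] read 'c'  n1⇒n0 (fail-walked)
[3] read 'd'  n0⇒n4
[4] read 'b'  n4⇒n5  ** P1@[3:4]
[5] read 'a'  n5⇒n1 (fail-walked)
[6] read 'a'  n1⇒n1 (fail-walked)
[7] read 'b'  n1⇒n0 (fail-walked)
[8] read 'a'  n0⇒n1
[9] read 'd'  n1⇒n2
[10] read 'b'  n2⇒n3  ** P0@[8:10],P1@[9:10]
[11] read 'a'  n3⇒n1 (fail-walked)
[12] read 'd'  n1⇒n2
[13] read 'b'  n2⇒n3  ** P0@[11:13],P1@[12:13]
[14] read 'c'  n3⇒n0 (fail-walked)
[15] read 'a'  n0⇒n1
[16] read 'd'  n1⇒n2
[17] read 'b'  n2⇒n3  ** P0@[15:17],P1@[16:17]
[18] read 'd'  n3⇒n4 (fail-walked)
[19] read 'c'  n4⇒n0 (fail-walked)
[20] read 'd'  n0⇒n4
[21] read 'a'  n4⇒n1 (fail-walked)
[22] read 'b'  n1⇒n0 (fail-walked)
[23] read 'c'  n0⇒n0
[24] read 'c'  n0⇒n0
[25] read 'b'  n0⇒n0
[26] read 'b'  n0⇒n0
[27] read 'c'  n0⇒n0
[28] read 'a'  n0⇒n1
[29] read 'd'  n1⇒n2
[30] read 'b'  n2⇒n3  ** P0@[28:30],P1@[29:30]
[31] read 'b'  n3⇒n0 (fail-walked)
[32] read 'a'  n0⇒n1
[33] read 'd'  n1⇒n2
[34] read 'b'  n2⇒n3  ** P0@[32:34],P1@[33:34]
[35] read 'a'  n3⇒n1 (fail-walked)
[36] read 'a'  n1⇒n1 (fail-walked)

Result: [[4,1],[10,0],[10,1],[13,0],[13,1],[17,0],[17,1],[30,0],[30,1],[34,0],[34,1]]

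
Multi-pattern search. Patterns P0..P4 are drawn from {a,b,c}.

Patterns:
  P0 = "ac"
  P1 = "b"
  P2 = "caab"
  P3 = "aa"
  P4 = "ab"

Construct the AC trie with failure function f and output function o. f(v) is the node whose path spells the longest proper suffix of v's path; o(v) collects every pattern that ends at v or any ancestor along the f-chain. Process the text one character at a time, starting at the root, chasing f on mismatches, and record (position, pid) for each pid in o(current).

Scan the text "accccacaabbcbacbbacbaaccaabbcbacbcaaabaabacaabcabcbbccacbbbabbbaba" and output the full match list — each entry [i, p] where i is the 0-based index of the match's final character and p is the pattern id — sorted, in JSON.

Construct AC machine:
Trie (insert patterns):
  n0 'ε': a→1 b→3 c→4
  n1 'a': a→8 b→9 c→2
  n2 'ac': ·  ←P0
  n3 'b': ·  ←P1
  n4 'c': a→5
  n5 'ca': a→6
  n6 'caa': b→7
  n7 'caab': ·  ←P2
  n8 'aa': ·  ←P3
  n9 'ab': ·  ←P4

BFS fail/out derivation:
  n1('a'): parent n0 fail=0; on 'a' 0 → fail=0;  out ∅∪∅=∅
  n3('b'): parent n0 fail=0; on 'b' 0 → fail=0;  out {1}∪∅={1}
  n4('c'): parent n0 fail=0; on 'c' 0 → fail=0;  out ∅∪∅=∅
  n2('ac'): parent n1 fail=0; on 'c' 0 → fail=4;  out {0}∪∅={0}
  n5('ca'): parent n4 fail=0; on 'a' 0 → fail=1;  out ∅∪∅=∅
  n8('aa'): parent n1 fail=0; on 'a' 0 → fail=1;  out {3}∪∅={3}
  n9('ab'): parent n1 fail=0; on 'b' 0 → fail=3;  out {4}∪{1}={1,4}
  n6('caa'): parent n5 fail=1; on 'a' 1 → fail=8;  out ∅∪{3}={3}
  n7('caab'): parent n6 fail=8; on 'b' 8→1 → fail=9;  out {2}∪{1,4}={1,2,4}

Scan:
pos 0 'a': at 1
pos 1 'c': at 2  → match P0@[0:1]
pos 2 'c': at 4 (via fail)
pos 3 'c': at 4 (via fail)
pos 4 'c': at 4 (via fail)
pos 5 'a': at 5
pos 6 'c': at 2 (via fail)  → match P0@[5:6]
pos 7 'a': at 5 (via fail)
pos 8 'a': at 6  → match P3@[7:8]
pos 9 'b': at 7  → match P1@[9:9],P2@[6:9],P4@[8:9]
pos 10 'b': at 3 (via fail)  → match P1@[10:10]
pos 11 'c': at 4 (via fail)
pos 12 'b': at 3 (via fail)  → match P1@[12:12]
pos 13 'a': at 1 (via fail)
pos 14 'c': at 2  → match P0@[13:14]
pos 15 'b': at 3 (via fail)  → match P1@[15:15]
pos 16 'b': at 3 (via fail)  → match P1@[16:16]
pos 17 'a': at 1 (via fail)
pos 18 'c': at 2  → match P0@[17:18]
pos 19 'b': at 3 (via fail)  → match P1@[19:19]
pos 20 'a': at 1 (via fail)
pos 21 'a': at 8  → match P3@[20:21]
pos 22 'c': at 2 (via fail)  → match P0@[21:22]
pos 23 'c': at 4 (via fail)
pos 24 'a': at 5
pos 25 'a': at 6  → match P3@[24:25]
pos 26 'b': at 7  → match P1@[26:26],P2@[23:26],P4@[25:26]
pos 27 'b': at 3 (via fail)  → match P1@[27:27]
pos 28 'c': at 4 (via fail)
pos 29 'b': at 3 (via fail)  → match P1@[29:29]
pos 30 'a': at 1 (via fail)
pos 31 'c': at 2  → match P0@[30:31]
pos 32 'b': at 3 (via fail)  → match P1@[32:32]
pos 33 'c': at 4 (via fail)
pos 34 'a': at 5
pos 35 'a': at 6  → match P3@[34:35]
pos 36 'a': at 8 (via fail)  → match P3@[35:36]
pos 37 'b': at 9 (via fail)  → match P1@[37:37],P4@[36:37]
pos 38 'a': at 1 (via fail)
pos 39 'a': at 8  → match P3@[38:39]
pos 40 'b': at 9 (via fail)  → match P1@[40:40],P4@[39:40]
pos 41 'a': at 1 (via fail)
pos 42 'c': at 2  → match P0@[41:42]
pos 43 'a': at 5 (via fail)
pos 44 'a': at 6  → match P3@[43:44]
pos 45 'b': at 7  → match P1@[45:45],P2@[42:45],P4@[44:45]
pos 46 'c': at 4 (via fail)
pos 47 'a': at 5
pos 48 'b': at 9 (via fail)  → match P1@[48:48],P4@[47:48]
pos 49 'c': at 4 (via fail)
pos 50 'b': at 3 (via fail)  → match P1@[50:50]
pos 51 'b': at 3 (via fail)  → match P1@[51:51]
pos 52 'c': at 4 (via fail)
pos 53 'c': at 4 (via fail)
pos 54 'a': at 5
pos 55 'c': at 2 (via fail)  → match P0@[54:55]
pos 56 'b': at 3 (via fail)  → match P1@[56:56]
pos 57 'b': at 3 (via fail)  → match P1@[57:57]
pos 58 'b': at 3 (via fail)  → match P1@[58:58]
pos 59 'a': at 1 (via fail)
pos 60 'b': at 9  → match P1@[60:60],P4@[59:60]
pos 61 'b': at 3 (via fail)  → match P1@[61:61]
pos 62 'b': at 3 (via fail)  → match P1@[62:62]
pos 63 'a': at 1 (via fail)
pos 64 'b': at 9  → match P1@[64:64],P4@[63:64]
pos 65 'a': at 1 (via fail)

Matches: [[1,0],[6,0],[8,3],[9,1],[9,2],[9,4],[10,1],[12,1],[14,0],[15,1],[16,1],[18,0],[19,1],[21,3],[22,0],[25,3],[26,1],[26,2],[26,4],[27,1],[29,1],[31,0],[32,1],[35,3],[36,3],[37,1],[37,4],[39,3],[40,1],[40,4],[42,0],[44,3],[45,1],[45,2],[45,4],[48,1],[48,4],[50,1],[51,1],[55,0],[56,1],[57,1],[58,1],[60,1],[60,4],[61,1],[62,1],[64,1],[64,4]]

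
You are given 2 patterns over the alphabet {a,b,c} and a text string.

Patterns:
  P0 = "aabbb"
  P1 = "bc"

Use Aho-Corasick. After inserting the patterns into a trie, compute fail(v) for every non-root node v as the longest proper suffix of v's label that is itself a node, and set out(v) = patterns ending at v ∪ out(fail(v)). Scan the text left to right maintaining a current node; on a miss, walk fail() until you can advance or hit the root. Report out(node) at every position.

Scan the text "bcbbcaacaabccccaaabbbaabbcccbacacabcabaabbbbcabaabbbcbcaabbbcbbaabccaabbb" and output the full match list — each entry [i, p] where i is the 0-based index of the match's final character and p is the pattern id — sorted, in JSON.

Construct AC machine:
Trie (insert patterns):
  0='ε' goto a→1 b→6
  1='a' goto a→2
  2='aa' goto b→3
  3='aab' goto b→4
  4='aabb' goto b→5
  5='aabbb' goto ·  ←P0
  6='b' goto c→7
  7='bc' goto ·  ←P1

BFS fail/out derivation:
  fail(1) 'a': from fail(0)=0 chase 'a': 0 ⇒ 0;  out=∅∪out(0)=∅
  fail(6) 'b': from fail(0)=0 chase 'b': 0 ⇒ 0;  out=∅∪out(0)=∅
  fail(2) 'aa': from fail(1)=0 chase 'a': 0 ⇒ 1;  out=∅∪out(1)=∅
  fail(7) 'bc': from fail(6)=0 chase 'c': 0 ⇒ 0;  out={1}∪out(0)={1}
  fail(3) 'aab': from fail(2)=1 chase 'b': 1→0 ⇒ 6;  out=∅∪out(6)=∅
  fail(4) 'aabb': from fail(3)=6 chase 'b': 6→0 ⇒ 6;  out=∅∪out(6)=∅
  fail(5) 'aabbb': from fail(4)=6 chase 'b': 6→0 ⇒ 6;  out={0}∪out(6)={0}

Scan:
i=0 'b': node 0→6
i=1 'c': node 6→7  emit P1@[0:1]
i=2 'b': node 7→6 (fail-walked)
i=3 'b': node 6→6 (fail-walked)
i=4 'c': node 6→7  emit P1@[3:4]
i=5 'a': node 7→1 (fail-walked)
i=6 'a': node 1→2
i=7 'c': node 2→0 (fail-walked)
i=8 'a': node 0→1
i=9 'a': node 1→2
i=10 'b': node 2→3
i=11 'c': node 3→7 (fail-walked)  emit P1@[10:11]
i=12 'c': node 7→0 (fail-walked)
i=13 'c': node 0→0
i=14 'c': node 0→0
i=15 'a': node 0→1
i=16 'a': node 1→2
i=17 'a': node 2→2 (fail-walked)
i=18 'b': node 2→3
i=19 'b': node 3→4
i=20 'b': node 4→5  emit P0@[16:20]
i=21 'a': node 5→1 (fail-walked)
i=22 'a': node 1→2
i=23 'b': node 2→3
i=24 'b': node 3→4
i=25 'c': node 4→7 (fail-walked)  emit P1@[24:25]
i=26 'c': node 7→0 (fail-walked)
i=27 'c': node 0→0
i=28 'b': node 0→6
i=29 'a': node 6→1 (fail-walked)
i=30 'c': node 1→0 (fail-walked)
i=31 'a': node 0→1
i=32 'c': node 1→0 (fail-walked)
i=33 'a': node 0→1
i=34 'b': node 1→6 (fail-walked)
i=35 'c': node 6→7  emit P1@[34:35]
i=36 'a': node 7→1 (fail-walked)
i=37 'b': node 1→6 (fail-walked)
i=38 'a': node 6→1 (fail-walked)
i=39 'a': node 1→2
i=40 'b': node 2→3
i=41 'b': node 3→4
i=42 'b': node 4→5  emit P0@[38:42]
i=43 'b': node 5→6 (fail-walked)
i=44 'c': node 6→7  emit P1@[43:44]
i=45 'a': node 7→1 (fail-walked)
i=46 'b': node 1→6 (fail-walked)
i=47 'a': node 6→1 (fail-walked)
i=48 'a': node 1→2
i=49 'b': node 2→3
i=50 'b': node 3→4
i=51 'b': node 4→5  emit P0@[47:51]
i=52 'c': node 5→7 (fail-walked)  emit P1@[51:52]
i=53 'b': node 7→6 (fail-walked)
i=54 'c': node 6→7  emit P1@[53:54]
i=55 'a': node 7→1 (fail-walked)
i=56 'a': node 1→2
i=57 'b': node 2→3
i=58 'b': node 3→4
i=59 'b': node 4→5  emit P0@[55:59]
i=60 'c': node 5→7 (fail-walked)  emit P1@[59:60]
i=61 'b': node 7→6 (fail-walked)
i=62 'b': node 6→6 (fail-walked)
i=63 'a': node 6→1 (fail-walked)
i=64 'a': node 1→2
i=65 'b': node 2→3
i=66 'c': node 3→7 (fail-walked)  emit P1@[65:66]
i=67 'c': node 7→0 (fail-walked)
i=68 'a': node 0→1
i=69 'a': node 1→2
i=70 'b': node 2→3
i=71 'b': node 3→4
i=72 'b': node 4→5  emit P0@[68:72]

Result: [[1,1],[4,1],[11,1],[20,0],[25,1],[35,1],[42,0],[44,1],[51,0],[52,1],[54,1],[59,0],[60,1],[66,1],[72,0]]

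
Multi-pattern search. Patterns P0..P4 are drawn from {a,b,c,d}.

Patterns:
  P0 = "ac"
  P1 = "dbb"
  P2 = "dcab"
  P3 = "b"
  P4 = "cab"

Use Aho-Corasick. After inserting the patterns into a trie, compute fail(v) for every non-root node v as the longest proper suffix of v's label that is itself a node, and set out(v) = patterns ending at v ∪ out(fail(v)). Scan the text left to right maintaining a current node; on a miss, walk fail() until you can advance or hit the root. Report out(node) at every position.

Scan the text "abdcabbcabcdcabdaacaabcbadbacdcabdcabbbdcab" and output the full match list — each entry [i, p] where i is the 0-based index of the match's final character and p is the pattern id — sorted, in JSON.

Build:
Trie nodes:
  n0 'ε': a→1 b→9 c→10 d→3
  n1 'a': c→2
  n2 'ac': ·  [P0 ends]
  n3 'd': b→4 c→6
  n4 'db': b→5
  n5 'dbb': ·  [P1 ends]
  n6 'dc': a→7
  n7 'dca': b→8
  n8 'dcab': ·  [P2 ends]
  n9 'b': ·  [P3 ends]
  n10 'c': a→11
  n11 'ca': b→12
  n12 'cab': ·  [P4 ends]

BFS fail/out derivation:
  fail(1) 'a': from fail(0)=0 chase 'a': 0 ⇒ 0;  out=∅∪out(0)=∅
  fail(3) 'd': from fail(0)=0 chase 'd': 0 ⇒ 0;  out=∅∪out(0)=∅
  fail(9) 'b': from fail(0)=0 chase 'b': 0 ⇒ 0;  out={3}∪out(0)={3}
  fail(10) 'c': from fail(0)=0 chase 'c': 0 ⇒ 0;  out=∅∪out(0)=∅
  fail(2) 'ac': from fail(1)=0 chase 'c': 0 ⇒ 10;  out={0}∪out(10)={0}
  fail(4) 'db': from fail(3)=0 chase 'b': 0 ⇒ 9;  out=∅∪out(9)={3}
  fail(6) 'dc': from fail(3)=0 chase 'c': 0 ⇒ 10;  out=∅∪out(10)=∅
  fail(11) 'ca': from fail(10)=0 chase 'a': 0 ⇒ 1;  out=∅∪out(1)=∅
  fail(5) 'dbb': from fail(4)=9 chase 'b': 9→0 ⇒ 9;  out={1}∪out(9)={1,3}
  fail(7) 'dca': from fail(6)=10 chase 'a': 10 ⇒ 11;  out=∅∪out(11)=∅
  fail(12) 'cab': from fail(11)=1 chase 'b': 1→0 ⇒ 9;  out={4}∪out(9)={3,4}
  fail(8) 'dcab': from fail(7)=11 chase 'b': 11 ⇒ 12;  out={2}∪out(12)={2,3,4}

Scan:
i=0 'a': node 0→1
i=1 'b': node 1→9 ·f  emit P3@[1:1]
i=2 'd': node 9→3 ·f
i=3 'c': node 3→6
i=4 'a': node 6→7
i=5 'b': node 7→8  emit P2@[2:5],P3@[5:5],P4@[3:5]
i=6 'b': node 8→9 ·f  emit P3@[6:6]
i=7 'c': node 9→10 ·f
i=8 'a': node 10→11
i=9 'b': node 11→12  emit P3@[9:9],P4@[7:9]
i=10 'c': node 12→10 ·f
i=11 'd': node 10→3 ·f
i=12 'c': node 3→6
i=13 'a': node 6→7
i=14 'b': node 7→8  emit P2@[11:14],P3@[14:14],P4@[12:14]
i=15 'd': node 8→3 ·f
i=16 'a': node 3→1 ·f
i=17 'a': node 1→1 ·f
i=18 'c': node 1→2  emit P0@[17:18]
i=19 'a': node 2→11 ·f
i=20 'a': node 11→1 ·f
i=21 'b': node 1→9 ·f  emit P3@[21:21]
i=22 'c': node 9→10 ·f
i=23 'b': node 10→9 ·f  emit P3@[23:23]
i=24 'a': node 9→1 ·f
i=25 'd': node 1→3 ·f
i=26 'b': node 3→4  emit P3@[26:26]
i=27 'a': node 4→1 ·f
i=28 'c': node 1→2  emit P0@[27:28]
i=29 'd': node 2→3 ·f
i=30 'c': node 3→6
i=31 'a': node 6→7
i=32 'b': node 7→8  emit P2@[29:32],P3@[32:32],P4@[30:32]
i=33 'd': node 8→3 ·f
i=34 'c': node 3→6
i=35 'a': node 6→7
i=36 'b': node 7→8  emit P2@[33:36],P3@[36:36],P4@[34:36]
i=37 'b': node 8→9 ·f  emit P3@[37:37]
i=38 'b': node 9→9 ·f  emit P3@[38:38]
i=39 'd': node 9→3 ·f
i=40 'c': node 3→6
i=41 'a': node 6→7
i=42 'b': node 7→8  emit P2@[39:42],P3@[42:42],P4@[40:42]

Result: [[1,3],[5,2],[5,3],[5,4],[6,3],[9,3],[9,4],[14,2],[14,3],[14,4],[18,0],[21,3],[23,3],[26,3],[28,0],[32,2],[32,3],[32,4],[36,2],[36,3],[36,4],[37,3],[38,3],[42,2],[42,3],[42,4]]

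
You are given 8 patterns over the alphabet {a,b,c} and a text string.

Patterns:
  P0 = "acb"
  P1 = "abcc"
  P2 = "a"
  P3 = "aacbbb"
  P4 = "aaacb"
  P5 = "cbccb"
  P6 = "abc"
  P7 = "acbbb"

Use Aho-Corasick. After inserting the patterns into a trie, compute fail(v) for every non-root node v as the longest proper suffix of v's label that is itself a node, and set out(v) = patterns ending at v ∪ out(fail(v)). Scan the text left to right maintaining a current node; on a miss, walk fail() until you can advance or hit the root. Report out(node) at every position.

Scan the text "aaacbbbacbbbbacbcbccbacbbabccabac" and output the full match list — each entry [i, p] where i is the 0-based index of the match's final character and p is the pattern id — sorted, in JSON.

Construct AC machine:
Trie nodes:
  0='ε' goto a→1 c→15
  1='a' goto a→7 b→4 c→2  [P2 ends]
  2='ac' goto b→3
  3='acb' goto b→20  [P0 ends]
  4='ab' goto c→5
  5='abc' goto c→6  [P6 ends]
  6='abcc' goto ·  [P1 ends]
  7='aa' goto a→12 c→8
  8='aac' goto b→9
  9='aacb' goto b→10
  10='aacbb' goto b→11
  11='aacbbb' goto ·  [P3 ends]
  12='aaa' goto c→13
  13='aaac' goto b→14
  14='aaacb' goto ·  [P4 ends]
  15='c' goto b→16
  16='cb' goto c→17
  17='cbc' goto c→18
  18='cbcc' goto b→19
  19='cbccb' goto ·  [P5 ends]
  20='acbb' goto b→21
  21='acbbb' goto ·  [P7 ends]

Failure links (BFS by depth):
  fail(1) 'a': from fail(0)=0 chase 'a': 0 ⇒ 0;  out={2}∪out(0)={2}
  fail(15) 'c': from fail(0)=0 chase 'c': 0 ⇒ 0;  out=∅∪out(0)=∅
  fail(2) 'ac': from fail(1)=0 chase 'c': 0 ⇒ 15;  out=∅∪out(15)=∅
  fail(4) 'ab': from fail(1)=0 chase 'b': 0 ⇒ 0;  out=∅∪out(0)=∅
  fail(7) 'aa': from fail(1)=0 chase 'a': 0 ⇒ 1;  out=∅∪out(1)={2}
  fail(16) 'cb': from fail(15)=0 chase 'b': 0 ⇒ 0;  out=∅∪out(0)=∅
  fail(3) 'acb': from fail(2)=15 chase 'b': 15 ⇒ 16;  out={0}∪out(16)={0}
  fail(5) 'abc': from fail(4)=0 chase 'c': 0 ⇒ 15;  out={6}∪out(15)={6}
  fail(8) 'aac': from fail(7)=1 chase 'c': 1 ⇒ 2;  out=∅∪out(2)=∅
  fail(12) 'aaa': from fail(7)=1 chase 'a': 1 ⇒ 7;  out=∅∪out(7)={2}
  fail(17) 'cbc': from fail(16)=0 chase 'c': 0 ⇒ 15;  out=∅∪out(15)=∅
  fail(6) 'abcc': from fail(5)=15 chase 'c': 15→0 ⇒ 15;  out={1}∪out(15)={1}
  fail(9) 'aacb': from fail(8)=2 chase 'b': 2 ⇒ 3;  out=∅∪out(3)={0}
  fail(13) 'aaac': from fail(12)=7 chase 'c': 7 ⇒ 8;  out=∅∪out(8)=∅
  fail(18) 'cbcc': from fail(17)=15 chase 'c': 15→0 ⇒ 15;  out=∅∪out(15)=∅
  fail(20) 'acbb': from fail(3)=16 chase 'b': 16→0 ⇒ 0;  out=∅∪out(0)=∅
  fail(10) 'aacbb': from fail(9)=3 chase 'b': 3 ⇒ 20;  out=∅∪out(20)=∅
  fail(14) 'aaacb': from fail(13)=8 chase 'b': 8 ⇒ 9;  out={4}∪out(9)={0,4}
  fail(19) 'cbccb': from fail(18)=15 chase 'b': 15 ⇒ 16;  out={5}∪out(16)={5}
  fail(21) 'acbbb': from fail(20)=0 chase 'b': 0 ⇒ 0;  out={7}∪out(0)={7}
  fail(11) 'aacbbb': from fail(10)=20 chase 'b': 20 ⇒ 21;  out={3}∪out(21)={3,7}

Scan:
pos 0 'a': at 1  → match P2@[0:0]
pos 1 'a': at 7  → match P2@[1:1]
pos 2 'a': at 12  → match P2@[2:2]
pos 3 'c': at 13
pos 4 'b': at 14  → match P0@[2:4],P4@[0:4]
pos 5 'b': at 10 ·f
pos 6 'b': at 11  → match P3@[1:6],P7@[2:6]
pos 7 'a': at 1 ·f  → match P2@[7:7]
pos 8 'c': at 2
pos 9 'b': at 3  → match P0@[7:9]
pos 10 'b': at 20
pos 11 'b': at 21  → match P7@[7:11]
pos 12 'b': at 0 ·f
pos 13 'a': at 1  → match P2@[13:13]
pos 14 'c': at 2
pos 15 'b': at 3  → match P0@[13:15]
pos 16 'c': at 17 ·f
pos 17 'b': at 16 ·f
pos 18 'c': at 17
pos 19 'c': at 18
pos 20 'b': at 19  → match P5@[16:20]
pos 21 'a': at 1 ·f  → match P2@[21:21]
pos 22 'c': at 2
pos 23 'b': at 3  → match P0@[21:23]
pos 24 'b': at 20
pos 25 'a': at 1 ·f  → match P2@[25:25]
pos 26 'b': at 4
pos 27 'c': at 5  → match P6@[25:27]
pos 28 'c': at 6  → match P1@[25:28]
pos 29 'a': at 1 ·f  → match P2@[29:29]
pos 30 'b': at 4
pos 31 'a': at 1 ·f  → match P2@[31:31]
pos 32 'c': at 2

All matches (sorted): [[0,2],[1,2],[2,2],[4,0],[4,4],[6,3],[6,7],[7,2],[9,0],[11,7],[13,2],[15,0],[20,5],[21,2],[23,0],[25,2],[27,6],[28,1],[29,2],[31,2]]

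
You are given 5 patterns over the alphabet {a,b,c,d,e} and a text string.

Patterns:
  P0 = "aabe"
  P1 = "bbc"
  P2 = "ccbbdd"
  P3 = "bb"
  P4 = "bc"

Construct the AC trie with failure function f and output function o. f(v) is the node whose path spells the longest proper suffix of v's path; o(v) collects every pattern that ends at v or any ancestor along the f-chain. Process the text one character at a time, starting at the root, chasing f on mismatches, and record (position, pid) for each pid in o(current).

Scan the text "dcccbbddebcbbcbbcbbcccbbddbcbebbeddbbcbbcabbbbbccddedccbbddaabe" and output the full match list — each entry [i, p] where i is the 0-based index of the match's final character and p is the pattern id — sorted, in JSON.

Construct AC machine:
Trie nodes:
  0='ε' goto a→1 b→5 c→8
  1='a' goto a→2
  2='aa' goto b→3
  3='aab' goto e→4
  4='aabe' goto ·  [P0 ends]
  5='b' goto b→6 c→14
  6='bb' goto c→7  [P3 ends]
  7='bbc' goto ·  [P1 ends]
  8='c' goto c→9
  9='cc' goto b→10
  10='ccb' goto b→11
  11='ccbb' goto d→12
  12='ccbbd' goto d→13
  13='ccbbdd' goto ·  [P2 ends]
  14='bc' goto ·  [P4 ends]

BFS fail/out derivation:
  n1('a'): parent n0 fail=0; on 'a' 0 → fail=0;  out ∅∪∅=∅
  n5('b'): parent n0 fail=0; on 'b' 0 → fail=0;  out ∅∪∅=∅
  n8('c'): parent n0 fail=0; on 'c' 0 → fail=0;  out ∅∪∅=∅
  n2('aa'): parent n1 fail=0; on 'a' 0 → fail=1;  out ∅∪∅=∅
  n6('bb'): parent n5 fail=0; on 'b' 0 → fail=5;  out {3}∪∅={3}
  n9('cc'): parent n8 fail=0; on 'c' 0 → fail=8;  out ∅∪∅=∅
  n14('bc'): parent n5 fail=0; on 'c' 0 → fail=8;  out {4}∪∅={4}
  n3('aab'): parent n2 fail=1; on 'b' 1→0 → fail=5;  out ∅∪∅=∅
  n7('bbc'): parent n6 fail=5; on 'c' 5 → fail=14;  out {1}∪{4}={1,4}
  n10('ccb'): parent n9 fail=8; on 'b' 8→0 → fail=5;  out ∅∪∅=∅
  n4('aabe'): parent n3 fail=5; on 'e' 5→0 → fail=0;  out {0}∪∅={0}
  n11('ccbb'): parent n10 fail=5; on 'b' 5 → fail=6;  out ∅∪{3}={3}
  n12('ccbbd'): parent n11 fail=6; on 'd' 6→5→0 → fail=0;  out ∅∪∅=∅
  n13('ccbbdd'): parent n12 fail=0; on 'd' 0 → fail=0;  out {2}∪∅={2}

Run:
[0] read 'd'  n0⇒n0
[1] read 'c'  n0⇒n8
[2] read 'c'  n8⇒n9
[3] read 'c'  n9⇒n9 ·f
[4] read 'b'  n9⇒n10
[5] read 'b'  n10⇒n11  → match P3@[4:5]
[6] read 'd'  n11⇒n12
[7] read 'd'  n12⇒n13  → match P2@[2:7]
[8] read 'e'  n13⇒n0 ·f
[9] read 'b'  n0⇒n5
[10] read 'c'  n5⇒n14  → match P4@[9:10]
[11] read 'b'  n14⇒n5 ·f
[12] read 'b'  n5⇒n6  → match P3@[11:12]
[13] read 'c'  n6⇒n7  → match P1@[11:13],P4@[12:13]
[14] read 'b'  n7⇒n5 ·f
[15] read 'b'  n5⇒n6  → match P3@[14:15]
[16] read 'c'  n6⇒n7  → match P1@[14:16],P4@[15:16]
[17] read 'b'  n7⇒n5 ·f
[18] read 'b'  n5⇒n6  → match P3@[17:18]
[19] read 'c'  n6⇒n7  → match P1@[17:19],P4@[18:19]
[20] read 'c'  n7⇒n9 ·f
[21] read 'c'  n9⇒n9 ·f
[22] read 'b'  n9⇒n10
[23] read 'b'  n10⇒n11  → match P3@[22:23]
[24] read 'd'  n11⇒n12
[25] read 'd'  n12⇒n13  → match P2@[20:25]
[26] read 'b'  n13⇒n5 ·f
[27] read 'c'  n5⇒n14  → match P4@[26:27]
[28] read 'b'  n14⇒n5 ·f
[29] read 'e'  n5⇒n0 ·f
[30] read 'b'  n0⇒n5
[31] read 'b'  n5⇒n6  → match P3@[30:31]
[32] read 'e'  n6⇒n0 ·f
[33] read 'd'  n0⇒n0
[34] read 'd'  n0⇒n0
[35] read 'b'  n0⇒n5
[36] read 'b'  n5⇒n6  → match P3@[35:36]
[37] read 'c'  n6⇒n7  → match P1@[35:37],P4@[36:37]
[38] read 'b'  n7⇒n5 ·f
[39] read 'b'  n5⇒n6  → match P3@[38:39]
[40] read 'c'  n6⇒n7  → match P1@[38:40],P4@[39:40]
[41] read 'a'  n7⇒n1 ·f
[42] read 'b'  n1⇒n5 ·f
[43] read 'b'  n5⇒n6  → match P3@[42:43]
[44] read 'b'  n6⇒n6 ·f  → match P3@[43:44]
[45] read 'b'  n6⇒n6 ·f  → match P3@[44:45]
[46] read 'b'  n6⇒n6 ·f  → match P3@[45:46]
[47] read 'c'  n6⇒n7  → match P1@[45:47],P4@[46:47]
[48] read 'c'  n7⇒n9 ·f
[49] read 'd'  n9⇒n0 ·f
[50] read 'd'  n0⇒n0
[51] read 'e'  n0⇒n0
[52] read 'd'  n0⇒n0
[53] read 'c'  n0⇒n8
[54] read 'c'  n8⇒n9
[55] read 'b'  n9⇒n10
[56] read 'b'  n10⇒n11  → match P3@[55:56]
[57] read 'd'  n11⇒n12
[58] read 'd'  n12⇒n13  → match P2@[53:58]
[59] read 'a'  n13⇒n1 ·f
[60] read 'a'  n1⇒n2
[61] read 'b'  n2⇒n3
[62] read 'e'  n3⇒n4  → match P0@[59:62]

Result: [[5,3],[7,2],[10,4],[12,3],[13,1],[13,4],[15,3],[16,1],[16,4],[18,3],[19,1],[19,4],[23,3],[25,2],[27,4],[31,3],[36,3],[37,1],[37,4],[39,3],[40,1],[40,4],[43,3],[44,3],[45,3],[46,3],[47,1],[47,4],[56,3],[58,2],[62,0]]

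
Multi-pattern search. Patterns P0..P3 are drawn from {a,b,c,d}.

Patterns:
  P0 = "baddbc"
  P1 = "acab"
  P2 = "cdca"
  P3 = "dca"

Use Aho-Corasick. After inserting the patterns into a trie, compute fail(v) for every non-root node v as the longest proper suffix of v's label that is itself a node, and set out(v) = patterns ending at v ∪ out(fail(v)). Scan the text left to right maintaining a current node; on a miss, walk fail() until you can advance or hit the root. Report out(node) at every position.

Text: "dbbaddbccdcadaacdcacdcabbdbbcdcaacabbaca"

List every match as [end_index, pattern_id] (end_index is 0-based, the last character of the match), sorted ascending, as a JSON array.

Build:
Trie nodes:
  0='ε' goto a→7 b→1 c→11 d→15
  1='b' goto a→2
  2='ba' goto d→3
  3='bad' goto d→4
  4='badd' goto b→5
  5='baddb' goto c→6
  6='baddbc' goto ·  ←P0
  7='a' goto c→8
  8='ac' goto a→9
  9='aca' goto b→10
  10='acab' goto ·  ←P1
  11='c' goto d→12
  12='cd' goto c→13
  13='cdc' goto a→14
  14='cdca' goto ·  ←P2
  15='d' goto c→16
  16='dc' goto a→17
  17='dca' goto ·  ←P3

Failure links (BFS by depth):
  n1('b'): parent n0 fail=0; on 'b' 0 → fail=0;  out ∅∪∅=∅
  n7('a'): parent n0 fail=0; on 'a' 0 → fail=0;  out ∅∪∅=∅
  n11('c'): parent n0 fail=0; on 'c' 0 → fail=0;  out ∅∪∅=∅
  n15('d'): parent n0 fail=0; on 'd' 0 → fail=0;  out ∅∪∅=∅
  n2('ba'): parent n1 fail=0; on 'a' 0 → fail=7;  out ∅∪∅=∅
  n8('ac'): parent n7 fail=0; on 'c' 0 → fail=11;  out ∅∪∅=∅
  n12('cd'): parent n11 fail=0; on 'd' 0 → fail=15;  out ∅∪∅=∅
  n16('dc'): parent n15 fail=0; on 'c' 0 → fail=11;  out ∅∪∅=∅
  n3('bad'): parent n2 fail=7; on 'd' 7→0 → fail=15;  out ∅∪∅=∅
  n9('aca'): parent n8 fail=11; on 'a' 11→0 → fail=7;  out ∅∪∅=∅
  n13('cdc'): parent n12 fail=15; on 'c' 15 → fail=16;  out ∅∪∅=∅
  n17('dca'): parent n16 fail=11; on 'a' 11→0 → fail=7;  out {3}∪∅={3}
  n4('badd'): parent n3 fail=15; on 'd' 15→0 → fail=15;  out ∅∪∅=∅
  n10('acab'): parent n9 fail=7; on 'b' 7→0 → fail=1;  out {1}∪∅={1}
  n14('cdca'): parent n13 fail=16; on 'a' 16 → fail=17;  out {2}∪{3}={2,3}
  n5('baddb'): parent n4 fail=15; on 'b' 15→0 → fail=1;  out ∅∪∅=∅
  n6('baddbc'): parent n5 fail=1; on 'c' 1→0 → fail=11;  out {0}∪∅={0}

Run:
i=0 'd': node 0→15
i=1 'b': node 15→1 (fail-walked)
i=2 'b': node 1→1 (fail-walked)
i=3 'a': node 1→2
i=4 'd': node 2→3
i=5 'd': node 3→4
i=6 'b': node 4→5
i=7 'c': node 5→6  emit P0@[2:7]
i=8 'c': node 6→11 (fail-walked)
i=9 'd': node 11→12
i=10 'c': node 12→13
i=11 'a': node 13→14  emit P2@[8:11],P3@[9:11]
i=12 'd': node 14→15 (fail-walked)
i=13 'a': node 15→7 (fail-walked)
i=14 'a': node 7→7 (fail-walked)
i=15 'c': node 7→8
i=16 'd': node 8→12 (fail-walked)
i=17 'c': node 12→13
i=18 'a': node 13→14  emit P2@[15:18],P3@[16:18]
i=19 'c': node 14→8 (fail-walked)
i=20 'd': node 8→12 (fail-walked)
i=21 'c': node 12→13
i=22 'a': node 13→14  emit P2@[19:22],P3@[20:22]
i=23 'b': node 14→1 (fail-walked)
i=24 'b': node 1→1 (fail-walked)
i=25 'd': node 1→15 (fail-walked)
i=26 'b': node 15→1 (fail-walked)
i=27 'b': node 1→1 (fail-walked)
i=28 'c': node 1→11 (fail-walked)
i=29 'd': node 11→12
i=30 'c': node 12→13
i=31 'a': node 13→14  emit P2@[28:31],P3@[29:31]
i=32 'a': node 14→7 (fail-walked)
i=33 'c': node 7→8
i=34 'a': node 8→9
i=35 'b': node 9→10  emit P1@[32:35]
i=36 'b': node 10→1 (fail-walked)
i=37 'a': node 1→2
i=38 'c': node 2→8 (fail-walked)
i=39 'a': node 8→9

Matches: [[7,0],[11,2],[11,3],[18,2],[18,3],[22,2],[22,3],[31,2],[31,3],[35,1]]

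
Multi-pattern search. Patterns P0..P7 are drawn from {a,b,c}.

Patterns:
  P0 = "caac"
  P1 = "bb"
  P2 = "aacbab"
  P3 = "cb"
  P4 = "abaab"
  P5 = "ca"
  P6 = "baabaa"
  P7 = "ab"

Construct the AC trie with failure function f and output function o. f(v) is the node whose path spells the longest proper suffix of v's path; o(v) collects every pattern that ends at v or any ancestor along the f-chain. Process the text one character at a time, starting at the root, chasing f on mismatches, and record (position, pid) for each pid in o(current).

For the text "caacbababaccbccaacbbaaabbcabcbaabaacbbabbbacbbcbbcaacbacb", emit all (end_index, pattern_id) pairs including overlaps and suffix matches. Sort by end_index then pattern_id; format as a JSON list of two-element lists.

Build automaton:
Trie nodes:
  n0 'ε': a→7 b→5 c→1
  n1 'c': a→2 b→13
  n2 'ca': a→3  [P5 ends]
  n3 'caa': c→4
  n4 'caac': ·  [P0 ends]
  n5 'b': a→18 b→6
  n6 'bb': ·  [P1 ends]
  n7 'a': a→8 b→14
  n8 'aa': c→9
  n9 'aac': b→10
  n10 'aacb': a→11
  n11 'aacba': b→12
  n12 'aacbab': ·  [P2 ends]
  n13 'cb': ·  [P3 ends]
  n14 'ab': a→15  [P7 ends]
  n15 'aba': a→16
  n16 'abaa': b→17
  n17 'abaab': ·  [P4 ends]
  n18 'ba': a→19
  n19 'baa': b→20
  n20 'baab': a→21
  n21 'baaba': a→22
  n22 'baabaa': ·  [P6 ends]

Failure links (BFS by depth):
  fail(1) 'c': from fail(0)=0 chase 'c': 0 ⇒ 0;  out=∅∪out(0)=∅
  fail(5) 'b': from fail(0)=0 chase 'b': 0 ⇒ 0;  out=∅∪out(0)=∅
  fail(7) 'a': from fail(0)=0 chase 'a': 0 ⇒ 0;  out=∅∪out(0)=∅
  fail(2) 'ca': from fail(1)=0 chase 'a': 0 ⇒ 7;  out={5}∪out(7)={5}
  fail(6) 'bb': from fail(5)=0 chase 'b': 0 ⇒ 5;  out={1}∪out(5)={1}
  fail(8) 'aa': from fail(7)=0 chase 'a': 0 ⇒ 7;  out=∅∪out(7)=∅
  fail(13) 'cb': from fail(1)=0 chase 'b': 0 ⇒ 5;  out={3}∪out(5)={3}
  fail(14) 'ab': from fail(7)=0 chase 'b': 0 ⇒ 5;  out={7}∪out(5)={7}
  fail(18) 'ba': from fail(5)=0 chase 'a': 0 ⇒ 7;  out=∅∪out(7)=∅
  fail(3) 'caa': from fail(2)=7 chase 'a': 7 ⇒ 8;  out=∅∪out(8)=∅
  fail(9) 'aac': from fail(8)=7 chase 'c': 7→0 ⇒ 1;  out=∅∪out(1)=∅
  fail(15) 'aba': from fail(14)=5 chase 'a': 5 ⇒ 18;  out=∅∪out(18)=∅
  fail(19) 'baa': from fail(18)=7 chase 'a': 7 ⇒ 8;  out=∅∪out(8)=∅
  fail(4) 'caac': from fail(3)=8 chase 'c': 8 ⇒ 9;  out={0}∪out(9)={0}
  fail(10) 'aacb': from fail(9)=1 chase 'b': 1 ⇒ 13;  out=∅∪out(13)={3}
  fail(16) 'abaa': from fail(15)=18 chase 'a': 18 ⇒ 19;  out=∅∪out(19)=∅
  fail(20) 'baab': from fail(19)=8 chase 'b': 8→7 ⇒ 14;  out=∅∪out(14)={7}
  fail(11) 'aacba': from fail(10)=13 chase 'a': 13→5 ⇒ 18;  out=∅∪out(18)=∅
  fail(17) 'abaab': from fail(16)=19 chase 'b': 19 ⇒ 20;  out={4}∪out(20)={4,7}
  fail(21) 'baaba': from fail(20)=14 chase 'a': 14 ⇒ 15;  out=∅∪out(15)=∅
  fail(12) 'aacbab': from fail(11)=18 chase 'b': 18→7 ⇒ 14;  out={2}∪out(14)={2,7}
  fail(22) 'baabaa': from fail(21)=15 chase 'a': 15 ⇒ 16;  out={6}∪out(16)={6}

Scan:
pos 0 'c': at 1
pos 1 'a': at 2  emit P5@[0:1]
pos 2 'a': at 3
pos 3 'c': at 4  emit P0@[0:3]
pos 4 'b': at 10 ·f  emit P3@[3:4]
pos 5 'a': at 11
pos 6 'b': at 12  emit P2@[1:6],P7@[5:6]
pos 7 'a': at 15 ·f
pos 8 'b': at 14 ·f  emit P7@[7:8]
pos 9 'a': at 15
pos 10 'c': at 1 ·f
pos 11 'c': at 1 ·f
pos 12 'b': at 13  emit P3@[11:12]
pos 13 'c': at 1 ·f
pos 14 'c': at 1 ·f
pos 15 'a': at 2  emit P5@[14:15]
pos 16 'a': at 3
pos 17 'c': at 4  emit P0@[14:17]
pos 18 'b': at 10 ·f  emit P3@[17:18]
pos 19 'b': at 6 ·f  emit P1@[18:19]
pos 20 'a': at 18 ·f
pos 21 'a': at 19
pos 22 'a': at 8 ·f
pos 23 'b': at 14 ·f  emit P7@[22:23]
pos 24 'b': at 6 ·f  emit P1@[23:24]
pos 25 'c': at 1 ·f
pos 26 'a': at 2  emit P5@[25:26]
pos 27 'b': at 14 ·f  emit P7@[26:27]
pos 28 'c': at 1 ·f
pos 29 'b': at 13  emit P3@[28:29]
pos 30 'a': at 18 ·f
pos 31 'a': at 19
pos 32 'b': at 20  emit P7@[31:32]
pos 33 'a': at 21
pos 34 'a': at 22  emit P6@[29:34]
pos 35 'c': at 9 ·f
pos 36 'b': at 10  emit P3@[35:36]
pos 37 'b': at 6 ·f  emit P1@[36:37]
pos 38 'a': at 18 ·f
pos 39 'b': at 14 ·f  emit P7@[38:39]
pos 40 'b': at 6 ·f  emit P1@[39:40]
pos 41 'b': at 6 ·f  emit P1@[40:41]
pos 42 'a': at 18 ·f
pos 43 'c': at 1 ·f
pos 44 'b': at 13  emit P3@[43:44]
pos 45 'b': at 6 ·f  emit P1@[44:45]
pos 46 'c': at 1 ·f
pos 47 'b': at 13  emit P3@[46:47]
pos 48 'b': at 6 ·f  emit P1@[47:48]
pos 49 'c': at 1 ·f
pos 50 'a': at 2  emit P5@[49:50]
pos 51 'a': at 3
pos 52 'c': at 4  emit P0@[49:52]
pos 53 'b': at 10 ·f  emit P3@[52:53]
pos 54 'a': at 11
pos 55 'c': at 1 ·f
pos 56 'b': at 13  emit P3@[55:56]

All matches (sorted): [[1,5],[3,0],[4,3],[6,2],[6,7],[8,7],[12,3],[15,5],[17,0],[18,3],[19,1],[23,7],[24,1],[26,5],[27,7],[29,3],[32,7],[34,6],[36,3],[37,1],[39,7],[40,1],[41,1],[44,3],[45,1],[47,3],[48,1],[50,5],[52,0],[53,3],[56,3]]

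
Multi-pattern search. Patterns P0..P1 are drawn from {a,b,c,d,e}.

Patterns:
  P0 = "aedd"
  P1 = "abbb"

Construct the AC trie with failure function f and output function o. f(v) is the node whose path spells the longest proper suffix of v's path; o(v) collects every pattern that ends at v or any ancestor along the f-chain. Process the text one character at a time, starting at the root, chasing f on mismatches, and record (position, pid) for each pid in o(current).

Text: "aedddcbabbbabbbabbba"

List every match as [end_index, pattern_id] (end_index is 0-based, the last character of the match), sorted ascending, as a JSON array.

Build automaton:
Trie nodes:
  n0 'ε': a→1
  n1 'a': b→5 e→2
  n2 'ae': d→3
  n3 'aed': d→4
  n4 'aedd': ·  ←P0
  n5 'ab': b→6
  n6 'abb': b→7
  n7 'abbb': ·  ←P1

BFS fail/out derivation:
  n1('a'): parent n0 fail=0; on 'a' 0 → fail=0;  out ∅∪∅=∅
  n2('ae'): parent n1 fail=0; on 'e' 0 → fail=0;  out ∅∪∅=∅
  n5('ab'): parent n1 fail=0; on 'b' 0 → fail=0;  out ∅∪∅=∅
  n3('aed'): parent n2 fail=0; on 'd' 0 → fail=0;  out ∅∪∅=∅
  n6('abb'): parent n5 fail=0; on 'b' 0 → fail=0;  out ∅∪∅=∅
  n4('aedd'): parent n3 fail=0; on 'd' 0 → fail=0;  out {0}∪∅={0}
  n7('abbb'): parent n6 fail=0; on 'b' 0 → fail=0;  out {1}∪∅={1}

Run:
pos 0 'a': at 1
pos 1 'e': at 2
pos 2 'd': at 3
pos 3 'd': at 4  emit P0@[0:3]
pos 4 'd': at 0 (via fail)
pos 5 'c': at 0
pos 6 'b': at 0
pos 7 'a': at 1
pos 8 'b': at 5
pos 9 'b': at 6
pos 10 'b': at 7  emit P1@[7:10]
pos 11 'a': at 1 (via fail)
pos 12 'b': at 5
pos 13 'b': at 6
pos 14 'b': at 7  emit P1@[11:14]
pos 15 'a': at 1 (via fail)
pos 16 'b': at 5
pos 17 'b': at 6
pos 18 'b': at 7  emit P1@[15:18]
pos 19 'a': at 1 (via fail)

Matches: [[3,0],[10,1],[14,1],[18,1]]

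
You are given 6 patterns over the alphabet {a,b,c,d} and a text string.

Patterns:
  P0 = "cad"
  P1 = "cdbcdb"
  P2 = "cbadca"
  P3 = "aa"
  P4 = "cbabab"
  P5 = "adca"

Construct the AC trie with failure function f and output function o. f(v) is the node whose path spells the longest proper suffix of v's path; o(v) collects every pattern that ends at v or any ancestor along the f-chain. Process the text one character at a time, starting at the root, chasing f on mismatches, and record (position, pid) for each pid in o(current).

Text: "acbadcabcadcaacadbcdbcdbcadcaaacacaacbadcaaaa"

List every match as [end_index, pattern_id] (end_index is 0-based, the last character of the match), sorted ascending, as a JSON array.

Build:
Trie (insert patterns):
  n0 'ε': a→14 c→1
  n1 'c': a→2 b→9 d→4
  n2 'ca': d→3
  n3 'cad': ·  [P0 ends]
  n4 'cd': b→5
  n5 'cdb': c→6
  n6 'cdbc': d→7
  n7 'cdbcd': b→8
  n8 'cdbcdb': ·  [P1 ends]
  n9 'cb': a→10
  n10 'cba': b→16 d→11
  n11 'cbad': c→12
  n12 'cbadc': a→13
  n13 'cbadca': ·  [P2 ends]
  n14 'a': a→15 d→19
  n15 'aa': ·  [P3 ends]
  n16 'cbab': a→17
  n17 'cbaba': b→18
  n18 'cbabab': ·  [P4 ends]
  n19 'ad': c→20
  n20 'adc': a→21
  n21 'adca': ·  [P5 ends]

BFS fail/out derivation:
  n1('c'): parent n0 fail=0; on 'c' 0 → fail=0;  out ∅∪∅=∅
  n14('a'): parent n0 fail=0; on 'a' 0 → fail=0;  out ∅∪∅=∅
  n2('ca'): parent n1 fail=0; on 'a' 0 → fail=14;  out ∅∪∅=∅
  n4('cd'): parent n1 fail=0; on 'd' 0 → fail=0;  out ∅∪∅=∅
  n9('cb'): parent n1 fail=0; on 'b' 0 → fail=0;  out ∅∪∅=∅
  n15('aa'): parent n14 fail=0; on 'a' 0 → fail=14;  out {3}∪∅={3}
  n19('ad'): parent n14 fail=0; on 'd' 0 → fail=0;  out ∅∪∅=∅
  n3('cad'): parent n2 fail=14; on 'd' 14 → fail=19;  out {0}∪∅={0}
  n5('cdb'): parent n4 fail=0; on 'b' 0 → fail=0;  out ∅∪∅=∅
  n10('cba'): parent n9 fail=0; on 'a' 0 → fail=14;  out ∅∪∅=∅
  n20('adc'): parent n19 fail=0; on 'c' 0 → fail=1;  out ∅∪∅=∅
  n6('cdbc'): parent n5 fail=0; on 'c' 0 → fail=1;  out ∅∪∅=∅
  n11('cbad'): parent n10 fail=14; on 'd' 14 → fail=19;  out ∅∪∅=∅
  n16('cbab'): parent n10 fail=14; on 'b' 14→0 → fail=0;  out ∅∪∅=∅
  n21('adca'): parent n20 fail=1; on 'a' 1 → fail=2;  out {5}∪∅={5}
  n7('cdbcd'): parent n6 fail=1; on 'd' 1 → fail=4;  out ∅∪∅=∅
  n12('cbadc'): parent n11 fail=19; on 'c' 19 → fail=20;  out ∅∪∅=∅
  n17('cbaba'): parent n16 fail=0; on 'a' 0 → fail=14;  out ∅∪∅=∅
  n8('cdbcdb'): parent n7 fail=4; on 'b' 4 → fail=5;  out {1}∪∅={1}
  n13('cbadca'): parent n12 fail=20; on 'a' 20 → fail=21;  out {2}∪{5}={2,5}
  n18('cbabab'): parent n17 fail=14; on 'b' 14→0 → fail=0;  out {4}∪∅={4}

Text stream:
[0] read 'a'  n0⇒n14
[1] read 'c'  n14⇒n1 (fail-walked)
[2] read 'b'  n1⇒n9
[3] read 'a'  n9⇒n10
[4] read 'd'  n10⇒n11
[5] read 'c'  n11⇒n12
[6] read 'a'  n12⇒n13  → match P2@[1:6],P5@[3:6]
[7] read 'b'  n13⇒n0 (fail-walked)
[8] read 'c'  n0⇒n1
[9] read 'a'  n1⇒n2
[10] read 'd'  n2⇒n3  → match P0@[8:10]
[11] read 'c'  n3⇒n20 (fail-walked)
[12] read 'a'  n20⇒n21  → match P5@[9:12]
[13] read 'a'  n21⇒n15 (fail-walked)  → match P3@[12:13]
[14] read 'c'  n15⇒n1 (fail-walked)
[15] read 'a'  n1⇒n2
[16] read 'd'  n2⇒n3  → match P0@[14:16]
[17] read 'b'  n3⇒n0 (fail-walked)
[18] read 'c'  n0⇒n1
[19] read 'd'  n1⇒n4
[20] read 'b'  n4⇒n5
[21] read 'c'  n5⇒n6
[22] read 'd'  n6⇒n7
[23] read 'b'  n7⇒n8  → match P1@[18:23]
[24] read 'c'  n8⇒n6 (fail-walked)
[25] read 'a'  n6⇒n2 (fail-walked)
[26] read 'd'  n2⇒n3  → match P0@[24:26]
[27] read 'c'  n3⇒n20 (fail-walked)
[28] read 'a'  n20⇒n21  → match P5@[25:28]
[29] read 'a'  n21⇒n15 (fail-walked)  → match P3@[28:29]
[30] read 'a'  n15⇒n15 (fail-walked)  → match P3@[29:30]
[31] read 'c'  n15⇒n1 (fail-walked)
[32] read 'a'  n1⇒n2
[33] read 'c'  n2⇒n1 (fail-walked)
[34] read 'a'  n1⇒n2
[35] read 'a'  n2⇒n15 (fail-walked)  → match P3@[34:35]
[36] read 'c'  n15⇒n1 (fail-walked)
[37] read 'b'  n1⇒n9
[38] read 'a'  n9⇒n10
[39] read 'd'  n10⇒n11
[40] read 'c'  n11⇒n12
[41] read 'a'  n12⇒n13  → match P2@[36:41],P5@[38:41]
[42] read 'a'  n13⇒n15 (fail-walked)  → match P3@[41:42]
[43] read 'a'  n15⇒n15 (fail-walked)  → match P3@[42:43]
[44] read 'a'  n15⇒n15 (fail-walked)  → match P3@[43:44]

All matches (sorted): [[6,2],[6,5],[10,0],[12,5],[13,3],[16,0],[23,1],[26,0],[28,5],[29,3],[30,3],[35,3],[41,2],[41,5],[42,3],[43,3],[44,3]]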